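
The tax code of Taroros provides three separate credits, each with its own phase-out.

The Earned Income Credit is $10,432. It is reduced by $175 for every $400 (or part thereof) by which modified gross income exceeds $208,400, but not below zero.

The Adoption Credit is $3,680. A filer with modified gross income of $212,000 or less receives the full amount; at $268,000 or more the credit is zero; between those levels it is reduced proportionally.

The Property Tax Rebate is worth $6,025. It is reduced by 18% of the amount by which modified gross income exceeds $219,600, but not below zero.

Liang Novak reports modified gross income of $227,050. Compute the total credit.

Earned Income Credit: income exceeds $208,400 by $18,650, which is 47 full-or-partial $400 increments; reduction = 47 × $175 = $8,225, leaving $2,207.
Adoption Credit: $227,050 is $15,050 into a $56,000 phase-out range, leaving 40,950/56,000 of the credit: $3,680 × 40,950/56,000 = $2,691.
Property Tax Rebate: 18% of the $7,450 excess over $219,600 is $1,341; credit = $6,025 − $1,341 = $4,684.
Total: $2,207 + $2,691 + $4,684 = $9,582.

$9,582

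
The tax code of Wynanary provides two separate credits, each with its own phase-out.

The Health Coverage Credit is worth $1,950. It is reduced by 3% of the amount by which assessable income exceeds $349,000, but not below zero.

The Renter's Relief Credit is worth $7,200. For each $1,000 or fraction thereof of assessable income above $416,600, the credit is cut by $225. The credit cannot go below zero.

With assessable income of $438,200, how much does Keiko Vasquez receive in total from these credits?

$2,250

Health Coverage Credit: 3% of the $89,200 excess over $349,000 is $2,676 ≥ base, so the credit is $0.
Renter's Relief Credit: income exceeds $416,600 by $21,600, which is 22 full-or-partial $1,000 increments; reduction = 22 × $225 = $4,950, leaving $2,250.
Total: $0 + $2,250 = $2,250.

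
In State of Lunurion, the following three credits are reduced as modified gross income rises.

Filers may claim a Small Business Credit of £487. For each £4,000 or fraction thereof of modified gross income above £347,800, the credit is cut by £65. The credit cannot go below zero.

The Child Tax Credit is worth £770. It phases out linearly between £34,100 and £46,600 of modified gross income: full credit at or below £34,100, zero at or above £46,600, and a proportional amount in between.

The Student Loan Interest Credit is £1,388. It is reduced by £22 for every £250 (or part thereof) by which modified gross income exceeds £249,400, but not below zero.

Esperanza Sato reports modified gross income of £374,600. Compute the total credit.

£32

Small Business Credit: income exceeds £347,800 by £26,800, which is 7 full-or-partial £4,000 increments; reduction = 7 × £65 = £455, leaving £32.
Child Tax Credit: £374,600 is at or above £46,600, so the credit is £0.
Student Loan Interest Credit: income exceeds £249,400 by £125,200 → 501 increments × £22 = £11,022 ≥ base, so the credit is £0.
Total: £32 + £0 + £0 = £32.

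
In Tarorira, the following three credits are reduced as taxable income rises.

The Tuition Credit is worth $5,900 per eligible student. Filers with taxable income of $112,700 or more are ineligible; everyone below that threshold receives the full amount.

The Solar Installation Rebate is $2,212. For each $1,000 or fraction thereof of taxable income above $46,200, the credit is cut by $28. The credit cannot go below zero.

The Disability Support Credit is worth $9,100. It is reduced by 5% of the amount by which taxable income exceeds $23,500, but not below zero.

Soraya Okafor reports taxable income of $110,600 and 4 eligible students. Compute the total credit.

$28,737

Tuition Credit: base = 4 × $5,900 = $23,600. $110,600 is below the $112,700 cutoff, so the full $23,600 applies.
Solar Installation Rebate: income exceeds $46,200 by $64,400, which is 65 full-or-partial $1,000 increments; reduction = 65 × $28 = $1,820, leaving $392.
Disability Support Credit: 5% of the $87,100 excess over $23,500 is $4,355; credit = $9,100 − $4,355 = $4,745.
Total: $23,600 + $392 + $4,745 = $28,737.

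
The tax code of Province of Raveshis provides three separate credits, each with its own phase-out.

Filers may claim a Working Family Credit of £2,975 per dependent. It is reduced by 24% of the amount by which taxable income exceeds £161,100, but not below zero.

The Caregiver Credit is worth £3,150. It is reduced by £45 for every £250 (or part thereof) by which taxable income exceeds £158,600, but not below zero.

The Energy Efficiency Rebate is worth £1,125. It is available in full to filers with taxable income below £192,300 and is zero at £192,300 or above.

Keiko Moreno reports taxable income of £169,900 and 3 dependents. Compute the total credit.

Working Family Credit: base = 3 × £2,975 = £8,925. 24% of the £8,800 excess over £161,100 is £2,112; credit = £8,925 − £2,112 = £6,813.
Caregiver Credit: income exceeds £158,600 by £11,300, which is 46 full-or-partial £250 increments; reduction = 46 × £45 = £2,070, leaving £1,080.
Energy Efficiency Rebate: £169,900 is below the £192,300 cutoff, so the full £1,125 applies.
Total: £6,813 + £1,080 + £1,125 = £9,018.

£9,018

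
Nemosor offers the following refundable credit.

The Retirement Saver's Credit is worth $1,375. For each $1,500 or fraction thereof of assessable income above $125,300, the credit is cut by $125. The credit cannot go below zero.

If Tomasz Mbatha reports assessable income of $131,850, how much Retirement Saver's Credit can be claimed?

$750

Retirement Saver's Credit: income exceeds $125,300 by $6,550, which is 5 full-or-partial $1,500 increments; reduction = 5 × $125 = $625, leaving $750.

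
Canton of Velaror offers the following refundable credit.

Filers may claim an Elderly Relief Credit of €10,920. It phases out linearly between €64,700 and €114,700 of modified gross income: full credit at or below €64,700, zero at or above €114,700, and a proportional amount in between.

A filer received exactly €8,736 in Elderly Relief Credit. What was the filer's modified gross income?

€74,700

€8,736 is 8,736/10,920 of the full €10,920, so 2,184/10,920 of the €50,000 range has been used: income = €64,700 + €50,000 × 2,184/10,920 = €74,700.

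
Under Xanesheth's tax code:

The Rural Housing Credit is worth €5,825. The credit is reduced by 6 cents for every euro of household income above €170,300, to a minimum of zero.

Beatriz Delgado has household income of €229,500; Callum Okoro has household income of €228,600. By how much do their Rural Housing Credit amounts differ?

€54

Beatriz (€229,500): Rural Housing Credit: 6% of the €59,200 excess over €170,300 is €3,552; credit = €5,825 − €3,552 = €2,273.
Callum (€228,600): Rural Housing Credit: 6% of the €58,300 excess over €170,300 is €3,498; credit = €5,825 − €3,498 = €2,327.
Difference: |€2,273 − €2,327| = €54.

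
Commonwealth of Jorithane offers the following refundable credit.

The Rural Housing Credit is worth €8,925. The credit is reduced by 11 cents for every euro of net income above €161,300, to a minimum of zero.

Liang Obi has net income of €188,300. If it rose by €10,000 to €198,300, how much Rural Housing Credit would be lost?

At €188,300 — 11% of the €27,000 excess over €161,300 is €2,970; credit = €8,925 − €2,970 = €5,955.
At €198,300 — 11% of the €37,000 excess over €161,300 is €4,070; credit = €8,925 − €4,070 = €4,855.
Lost: €5,955 − €4,855 = €1,100.

€1,100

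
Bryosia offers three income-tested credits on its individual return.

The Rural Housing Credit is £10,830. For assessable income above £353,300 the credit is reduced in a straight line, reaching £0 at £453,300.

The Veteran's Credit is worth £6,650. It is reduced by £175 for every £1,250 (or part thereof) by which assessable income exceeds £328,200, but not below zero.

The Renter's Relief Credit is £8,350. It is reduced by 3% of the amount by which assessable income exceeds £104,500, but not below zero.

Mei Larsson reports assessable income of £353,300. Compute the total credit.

Rural Housing Credit: £353,300 is at or below the £353,300 threshold, so the full £10,830 applies.
Veteran's Credit: income exceeds £328,200 by £25,100, which is 21 full-or-partial £1,250 increments; reduction = 21 × £175 = £3,675, leaving £2,975.
Renter's Relief Credit: 3% of the £248,800 excess over £104,500 is £7,464; credit = £8,350 − £7,464 = £886.
Total: £10,830 + £2,975 + £886 = £14,691.

£14,691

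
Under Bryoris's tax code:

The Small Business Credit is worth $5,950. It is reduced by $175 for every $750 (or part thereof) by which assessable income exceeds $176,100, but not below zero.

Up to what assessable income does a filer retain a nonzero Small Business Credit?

After 33 increments the reduction is 33 × $175 = $5,775, leaving $175; one more increment wipes it out. Increment 33 ends at excess 33 × $750 = $24,750, so the highest qualifying income is $176,100 + $24,750 = $200,850.

$200,850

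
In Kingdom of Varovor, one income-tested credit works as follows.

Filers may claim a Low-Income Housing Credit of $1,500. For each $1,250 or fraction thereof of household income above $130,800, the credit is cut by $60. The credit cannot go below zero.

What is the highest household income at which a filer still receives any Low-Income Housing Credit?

After 24 increments the reduction is 24 × $60 = $1,440, leaving $60; one more increment wipes it out. Increment 24 ends at excess 24 × $1,250 = $30,000, so the highest qualifying income is $130,800 + $30,000 = $160,800.

$160,800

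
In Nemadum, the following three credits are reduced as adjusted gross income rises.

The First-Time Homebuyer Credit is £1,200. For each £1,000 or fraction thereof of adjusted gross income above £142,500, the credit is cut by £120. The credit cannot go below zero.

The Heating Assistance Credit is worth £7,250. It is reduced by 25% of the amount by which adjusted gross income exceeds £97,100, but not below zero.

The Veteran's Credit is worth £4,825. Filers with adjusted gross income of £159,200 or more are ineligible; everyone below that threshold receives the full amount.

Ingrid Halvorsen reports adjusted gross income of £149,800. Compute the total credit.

£5,065

First-Time Homebuyer Credit: income exceeds £142,500 by £7,300, which is 8 full-or-partial £1,000 increments; reduction = 8 × £120 = £960, leaving £240.
Heating Assistance Credit: 25% of the £52,700 excess over £97,100 is £13,175 ≥ base, so the credit is £0.
Veteran's Credit: £149,800 is below the £159,200 cutoff, so the full £4,825 applies.
Total: £240 + £0 + £4,825 = £5,065.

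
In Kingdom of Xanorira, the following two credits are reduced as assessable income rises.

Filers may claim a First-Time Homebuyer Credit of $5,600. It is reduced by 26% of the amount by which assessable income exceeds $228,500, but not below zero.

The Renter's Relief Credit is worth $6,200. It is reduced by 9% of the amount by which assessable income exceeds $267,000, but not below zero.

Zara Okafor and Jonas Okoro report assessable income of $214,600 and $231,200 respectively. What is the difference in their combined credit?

Zara ($214,600): First-Time Homebuyer Credit: $214,600 is at or below the $228,500 threshold, so the full $5,600 applies. Renter's Relief Credit: $214,600 is at or below the $267,000 threshold, so the full $6,200 applies. total $5,600 + $6,200 = $11,800
Jonas ($231,200): First-Time Homebuyer Credit: 26% of the $2,700 excess over $228,500 is $702; credit = $5,600 − $702 = $4,898. Renter's Relief Credit: $231,200 is at or below the $267,000 threshold, so the full $6,200 applies. total $4,898 + $6,200 = $11,098
Difference: |$11,800 − $11,098| = $702.

$702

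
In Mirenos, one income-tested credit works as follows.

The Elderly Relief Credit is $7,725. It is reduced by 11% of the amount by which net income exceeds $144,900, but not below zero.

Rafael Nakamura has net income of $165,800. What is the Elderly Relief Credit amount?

$5,426

Elderly Relief Credit: 11% of the $20,900 excess over $144,900 is $2,299; credit = $7,725 − $2,299 = $5,426.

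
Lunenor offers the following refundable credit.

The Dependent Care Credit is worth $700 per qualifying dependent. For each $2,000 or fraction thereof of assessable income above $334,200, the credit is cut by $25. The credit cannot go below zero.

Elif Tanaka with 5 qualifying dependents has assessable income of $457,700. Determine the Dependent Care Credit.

$1,950

Dependent Care Credit: base = 5 × $700 = $3,500. income exceeds $334,200 by $123,500, which is 62 full-or-partial $2,000 increments; reduction = 62 × $25 = $1,550, leaving $1,950.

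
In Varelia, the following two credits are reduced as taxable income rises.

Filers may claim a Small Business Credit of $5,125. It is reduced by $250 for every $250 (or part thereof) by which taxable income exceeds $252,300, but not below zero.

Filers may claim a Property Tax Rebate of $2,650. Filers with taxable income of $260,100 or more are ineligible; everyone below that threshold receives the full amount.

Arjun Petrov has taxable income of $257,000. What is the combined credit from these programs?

Small Business Credit: income exceeds $252,300 by $4,700, which is 19 full-or-partial $250 increments; reduction = 19 × $250 = $4,750, leaving $375.
Property Tax Rebate: $257,000 is below the $260,100 cutoff, so the full $2,650 applies.
Total: $375 + $2,650 = $3,025.

$3,025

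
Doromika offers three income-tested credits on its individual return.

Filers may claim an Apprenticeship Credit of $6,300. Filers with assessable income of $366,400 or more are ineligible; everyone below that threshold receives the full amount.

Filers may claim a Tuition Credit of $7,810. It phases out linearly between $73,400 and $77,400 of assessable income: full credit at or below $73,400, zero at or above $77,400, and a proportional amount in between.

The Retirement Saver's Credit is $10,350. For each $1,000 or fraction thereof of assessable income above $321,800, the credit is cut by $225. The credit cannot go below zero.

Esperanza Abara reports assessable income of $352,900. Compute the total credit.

$9,450

Apprenticeship Credit: $352,900 is below the $366,400 cutoff, so the full $6,300 applies.
Tuition Credit: $352,900 is at or above $77,400, so the credit is $0.
Retirement Saver's Credit: income exceeds $321,800 by $31,100, which is 32 full-or-partial $1,000 increments; reduction = 32 × $225 = $7,200, leaving $3,150.
Total: $6,300 + $0 + $3,150 = $9,450.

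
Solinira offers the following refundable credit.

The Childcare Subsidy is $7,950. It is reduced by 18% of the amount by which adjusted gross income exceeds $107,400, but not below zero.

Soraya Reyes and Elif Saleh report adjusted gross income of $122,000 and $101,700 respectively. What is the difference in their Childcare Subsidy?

$2,628

Soraya ($122,000): Childcare Subsidy: 18% of the $14,600 excess over $107,400 is $2,628; credit = $7,950 − $2,628 = $5,322.
Elif ($101,700): Childcare Subsidy: $101,700 is at or below the $107,400 threshold, so the full $7,950 applies.
Difference: |$5,322 − $7,950| = $2,628.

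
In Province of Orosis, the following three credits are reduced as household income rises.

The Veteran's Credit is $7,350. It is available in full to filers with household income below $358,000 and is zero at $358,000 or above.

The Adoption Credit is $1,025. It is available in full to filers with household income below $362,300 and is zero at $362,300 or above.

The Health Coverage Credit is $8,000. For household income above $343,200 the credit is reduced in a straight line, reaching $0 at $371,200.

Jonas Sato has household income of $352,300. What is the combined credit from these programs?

Veteran's Credit: $352,300 is below the $358,000 cutoff, so the full $7,350 applies.
Adoption Credit: $352,300 is below the $362,300 cutoff, so the full $1,025 applies.
Health Coverage Credit: $352,300 is $9,100 into a $28,000 phase-out range, leaving 18,900/28,000 of the credit: $8,000 × 18,900/28,000 = $5,400.
Total: $7,350 + $1,025 + $5,400 = $13,775.

$13,775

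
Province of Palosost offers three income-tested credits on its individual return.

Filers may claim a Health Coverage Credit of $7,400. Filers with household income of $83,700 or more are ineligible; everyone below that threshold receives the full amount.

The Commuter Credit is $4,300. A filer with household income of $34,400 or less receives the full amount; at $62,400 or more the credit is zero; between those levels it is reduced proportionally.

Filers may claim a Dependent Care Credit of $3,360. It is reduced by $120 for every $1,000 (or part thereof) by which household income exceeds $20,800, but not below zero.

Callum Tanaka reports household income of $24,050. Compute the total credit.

$14,580

Health Coverage Credit: $24,050 is below the $83,700 cutoff, so the full $7,400 applies.
Commuter Credit: $24,050 is at or below the $34,400 threshold, so the full $4,300 applies.
Dependent Care Credit: income exceeds $20,800 by $3,250, which is 4 full-or-partial $1,000 increments; reduction = 4 × $120 = $480, leaving $2,880.
Total: $7,400 + $4,300 + $2,880 = $14,580.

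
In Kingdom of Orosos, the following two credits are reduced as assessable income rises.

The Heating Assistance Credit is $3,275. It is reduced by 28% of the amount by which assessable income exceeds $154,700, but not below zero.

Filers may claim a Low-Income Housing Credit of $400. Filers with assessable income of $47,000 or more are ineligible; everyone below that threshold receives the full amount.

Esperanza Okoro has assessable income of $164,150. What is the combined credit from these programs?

$629

Heating Assistance Credit: 28% of the $9,450 excess over $154,700 is $2,646; credit = $3,275 − $2,646 = $629.
Low-Income Housing Credit: $164,150 meets or exceeds the $47,000 cutoff, so the credit is $0.
Total: $629 + $0 = $629.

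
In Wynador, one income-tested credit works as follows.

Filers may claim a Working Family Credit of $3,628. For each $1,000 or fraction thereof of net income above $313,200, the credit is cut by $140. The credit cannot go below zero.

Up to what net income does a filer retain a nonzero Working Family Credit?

After 25 increments the reduction is 25 × $140 = $3,500, leaving $128; one more increment wipes it out. Increment 25 ends at excess 25 × $1,000 = $25,000, so the highest qualifying income is $313,200 + $25,000 = $338,200.

$338,200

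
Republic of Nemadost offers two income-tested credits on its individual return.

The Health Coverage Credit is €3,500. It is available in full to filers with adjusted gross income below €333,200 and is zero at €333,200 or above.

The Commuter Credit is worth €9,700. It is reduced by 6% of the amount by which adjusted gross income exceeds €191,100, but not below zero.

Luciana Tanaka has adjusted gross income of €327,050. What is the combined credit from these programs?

Health Coverage Credit: €327,050 is below the €333,200 cutoff, so the full €3,500 applies.
Commuter Credit: 6% of the €135,950 excess over €191,100 is €8,157; credit = €9,700 − €8,157 = €1,543.
Total: €3,500 + €1,543 = €5,043.

€5,043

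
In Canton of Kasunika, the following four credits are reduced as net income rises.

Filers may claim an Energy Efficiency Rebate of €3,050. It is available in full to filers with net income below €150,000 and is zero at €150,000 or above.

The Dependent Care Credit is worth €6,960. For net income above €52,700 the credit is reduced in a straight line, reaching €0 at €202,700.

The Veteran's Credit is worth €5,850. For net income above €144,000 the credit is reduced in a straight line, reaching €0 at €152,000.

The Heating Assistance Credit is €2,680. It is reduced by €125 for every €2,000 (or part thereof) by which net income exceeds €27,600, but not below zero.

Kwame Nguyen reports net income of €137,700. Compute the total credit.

Energy Efficiency Rebate: €137,700 is below the €150,000 cutoff, so the full €3,050 applies.
Dependent Care Credit: €137,700 is €85,000 into a €150,000 phase-out range, leaving 65,000/150,000 of the credit: €6,960 × 65,000/150,000 = €3,016.
Veteran's Credit: €137,700 is at or below the €144,000 threshold, so the full €5,850 applies.
Heating Assistance Credit: income exceeds €27,600 by €110,100 → 56 increments × €125 = €7,000 ≥ base, so the credit is €0.
Total: €3,050 + €3,016 + €5,850 + €0 = €11,916.

€11,916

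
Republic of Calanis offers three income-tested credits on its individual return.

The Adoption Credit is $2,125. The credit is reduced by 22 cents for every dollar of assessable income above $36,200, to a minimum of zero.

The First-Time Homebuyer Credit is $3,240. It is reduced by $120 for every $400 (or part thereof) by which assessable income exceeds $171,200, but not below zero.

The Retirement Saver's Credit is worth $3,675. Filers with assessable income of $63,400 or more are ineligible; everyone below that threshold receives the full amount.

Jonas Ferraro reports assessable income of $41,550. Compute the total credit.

Adoption Credit: 22% of the $5,350 excess over $36,200 is $1,177; credit = $2,125 − $1,177 = $948.
First-Time Homebuyer Credit: $41,550 is at or below the $171,200 threshold, so the full $3,240 applies.
Retirement Saver's Credit: $41,550 is below the $63,400 cutoff, so the full $3,675 applies.
Total: $948 + $3,240 + $3,675 = $7,863.

$7,863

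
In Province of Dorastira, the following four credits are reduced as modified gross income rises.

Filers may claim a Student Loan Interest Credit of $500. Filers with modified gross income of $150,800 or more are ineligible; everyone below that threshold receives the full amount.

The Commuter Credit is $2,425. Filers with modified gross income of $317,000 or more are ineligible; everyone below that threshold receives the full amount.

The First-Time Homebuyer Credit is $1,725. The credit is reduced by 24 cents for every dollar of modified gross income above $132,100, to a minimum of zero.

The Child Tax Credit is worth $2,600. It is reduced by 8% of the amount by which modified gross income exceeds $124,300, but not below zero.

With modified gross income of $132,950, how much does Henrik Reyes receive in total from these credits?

Student Loan Interest Credit: $132,950 is below the $150,800 cutoff, so the full $500 applies.
Commuter Credit: $132,950 is below the $317,000 cutoff, so the full $2,425 applies.
First-Time Homebuyer Credit: 24% of the $850 excess over $132,100 is $204; credit = $1,725 − $204 = $1,521.
Child Tax Credit: 8% of the $8,650 excess over $124,300 is $692; credit = $2,600 − $692 = $1,908.
Total: $500 + $2,425 + $1,521 + $1,908 = $6,354.

$6,354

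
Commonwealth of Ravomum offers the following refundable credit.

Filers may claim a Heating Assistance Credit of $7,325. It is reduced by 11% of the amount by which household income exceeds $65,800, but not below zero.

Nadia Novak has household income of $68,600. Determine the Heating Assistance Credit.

$7,017

Heating Assistance Credit: 11% of the $2,800 excess over $65,800 is $308; credit = $7,325 − $308 = $7,017.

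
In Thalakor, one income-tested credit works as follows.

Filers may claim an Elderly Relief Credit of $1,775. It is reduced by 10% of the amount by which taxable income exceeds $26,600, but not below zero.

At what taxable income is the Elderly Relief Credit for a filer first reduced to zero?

$44,350

The credit falls by 10% of each dollar above $26,600, so it reaches zero when the excess is $1,775 / 10% = $17,750: income = $26,600 + $17,750 = $44,350.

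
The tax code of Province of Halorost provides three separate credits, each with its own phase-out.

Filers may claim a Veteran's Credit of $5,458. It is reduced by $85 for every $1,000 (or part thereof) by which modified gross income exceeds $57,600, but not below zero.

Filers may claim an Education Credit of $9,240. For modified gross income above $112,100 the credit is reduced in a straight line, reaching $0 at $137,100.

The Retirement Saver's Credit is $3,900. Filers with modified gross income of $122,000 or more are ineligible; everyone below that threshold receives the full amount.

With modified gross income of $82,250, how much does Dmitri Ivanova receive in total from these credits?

Veteran's Credit: income exceeds $57,600 by $24,650, which is 25 full-or-partial $1,000 increments; reduction = 25 × $85 = $2,125, leaving $3,333.
Education Credit: $82,250 is at or below the $112,100 threshold, so the full $9,240 applies.
Retirement Saver's Credit: $82,250 is below the $122,000 cutoff, so the full $3,900 applies.
Total: $3,333 + $9,240 + $3,900 = $16,473.

$16,473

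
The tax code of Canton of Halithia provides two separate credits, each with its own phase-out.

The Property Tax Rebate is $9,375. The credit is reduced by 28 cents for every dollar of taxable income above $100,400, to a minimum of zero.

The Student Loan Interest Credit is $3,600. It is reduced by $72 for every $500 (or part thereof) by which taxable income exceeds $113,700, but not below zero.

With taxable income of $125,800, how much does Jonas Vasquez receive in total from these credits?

$4,063

Property Tax Rebate: 28% of the $25,400 excess over $100,400 is $7,112; credit = $9,375 − $7,112 = $2,263.
Student Loan Interest Credit: income exceeds $113,700 by $12,100, which is 25 full-or-partial $500 increments; reduction = 25 × $72 = $1,800, leaving $1,800.
Total: $2,263 + $1,800 = $4,063.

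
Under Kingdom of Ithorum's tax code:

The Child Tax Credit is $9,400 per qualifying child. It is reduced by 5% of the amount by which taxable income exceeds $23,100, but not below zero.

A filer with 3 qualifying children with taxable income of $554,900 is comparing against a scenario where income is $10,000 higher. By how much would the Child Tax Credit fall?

$500

At $554,900 — base = 3 × $9,400 = $28,200. 5% of the $531,800 excess over $23,100 is $26,590; credit = $28,200 − $26,590 = $1,610.
At $564,900 — base = 3 × $9,400 = $28,200. 5% of the $541,800 excess over $23,100 is $27,090; credit = $28,200 − $27,090 = $1,110.
Lost: $1,610 − $1,110 = $500.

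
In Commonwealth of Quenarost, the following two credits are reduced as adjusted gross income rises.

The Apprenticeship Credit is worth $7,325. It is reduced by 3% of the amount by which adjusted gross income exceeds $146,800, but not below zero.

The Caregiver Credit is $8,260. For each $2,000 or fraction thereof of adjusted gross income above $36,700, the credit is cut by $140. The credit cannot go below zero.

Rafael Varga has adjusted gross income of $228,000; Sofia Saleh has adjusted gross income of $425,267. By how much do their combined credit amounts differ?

$4,889

Rafael ($228,000): Apprenticeship Credit: 3% of the $81,200 excess over $146,800 is $2,436; credit = $7,325 − $2,436 = $4,889. Caregiver Credit: income exceeds $36,700 by $191,300 → 96 increments × $140 = $13,440 ≥ base, so the credit is $0. total $4,889 + $0 = $4,889
Sofia ($425,267): Apprenticeship Credit: 3% of the $278,467 excess over $146,800 is $8,354.01 ≥ base, so the credit is $0. Caregiver Credit: income exceeds $36,700 by $388,567 → 195 increments × $140 = $27,300 ≥ base, so the credit is $0. total $0 + $0 = $0
Difference: |$4,889 − $0| = $4,889.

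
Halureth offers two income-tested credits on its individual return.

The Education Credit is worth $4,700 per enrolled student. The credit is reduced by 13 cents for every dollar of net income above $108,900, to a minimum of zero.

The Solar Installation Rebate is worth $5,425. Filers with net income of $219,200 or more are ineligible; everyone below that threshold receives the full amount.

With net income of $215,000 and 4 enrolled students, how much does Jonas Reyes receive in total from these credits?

$10,432

Education Credit: base = 4 × $4,700 = $18,800. 13% of the $106,100 excess over $108,900 is $13,793; credit = $18,800 − $13,793 = $5,007.
Solar Installation Rebate: $215,000 is below the $219,200 cutoff, so the full $5,425 applies.
Total: $5,007 + $5,425 = $10,432.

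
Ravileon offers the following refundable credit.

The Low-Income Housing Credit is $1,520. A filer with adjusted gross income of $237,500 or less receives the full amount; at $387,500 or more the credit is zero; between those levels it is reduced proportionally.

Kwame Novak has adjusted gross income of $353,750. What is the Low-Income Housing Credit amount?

$342

Low-Income Housing Credit: $353,750 is $116,250 into a $150,000 phase-out range, leaving 33,750/150,000 of the credit: $1,520 × 33,750/150,000 = $342.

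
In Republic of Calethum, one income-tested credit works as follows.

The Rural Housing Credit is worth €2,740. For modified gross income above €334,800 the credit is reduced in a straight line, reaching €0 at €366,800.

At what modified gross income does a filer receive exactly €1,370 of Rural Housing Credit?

€1,370 is 1,370/2,740 of the full €2,740, so 1,370/2,740 of the €32,000 range has been used: income = €334,800 + €32,000 × 1,370/2,740 = €350,800.

€350,800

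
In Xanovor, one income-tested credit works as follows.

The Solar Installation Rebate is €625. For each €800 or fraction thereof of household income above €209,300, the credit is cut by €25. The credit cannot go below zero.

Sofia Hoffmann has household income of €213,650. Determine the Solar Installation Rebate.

Solar Installation Rebate: income exceeds €209,300 by €4,350, which is 6 full-or-partial €800 increments; reduction = 6 × €25 = €150, leaving €475.

€475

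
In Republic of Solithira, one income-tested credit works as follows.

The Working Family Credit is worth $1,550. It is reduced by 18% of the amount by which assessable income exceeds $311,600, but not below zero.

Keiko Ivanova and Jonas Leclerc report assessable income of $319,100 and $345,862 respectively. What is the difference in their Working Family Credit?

$200

Keiko ($319,100): Working Family Credit: 18% of the $7,500 excess over $311,600 is $1,350; credit = $1,550 − $1,350 = $200.
Jonas ($345,862): Working Family Credit: 18% of the $34,262 excess over $311,600 is $6,167.16 ≥ base, so the credit is $0.
Difference: |$200 − $0| = $200.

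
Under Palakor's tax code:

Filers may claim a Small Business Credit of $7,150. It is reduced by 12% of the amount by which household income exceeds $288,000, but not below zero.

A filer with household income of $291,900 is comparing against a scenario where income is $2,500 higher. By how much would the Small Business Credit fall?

At $291,900 — 12% of the $3,900 excess over $288,000 is $468; credit = $7,150 − $468 = $6,682.
At $294,400 — 12% of the $6,400 excess over $288,000 is $768; credit = $7,150 − $768 = $6,382.
Lost: $6,682 − $6,382 = $300.

$300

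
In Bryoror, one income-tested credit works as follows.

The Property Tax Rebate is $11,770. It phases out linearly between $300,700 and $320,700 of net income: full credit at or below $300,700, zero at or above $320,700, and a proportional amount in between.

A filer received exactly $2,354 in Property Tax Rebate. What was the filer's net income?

$316,700

$2,354 is 2,354/11,770 of the full $11,770, so 9,416/11,770 of the $20,000 range has been used: income = $300,700 + $20,000 × 9,416/11,770 = $316,700.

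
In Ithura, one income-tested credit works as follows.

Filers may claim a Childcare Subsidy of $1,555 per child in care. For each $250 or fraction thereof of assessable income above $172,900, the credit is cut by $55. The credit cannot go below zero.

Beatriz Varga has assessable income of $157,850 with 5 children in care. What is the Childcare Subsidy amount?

$7,775

Childcare Subsidy: base = 5 × $1,555 = $7,775. $157,850 is at or below the $172,900 threshold, so the full $7,775 applies.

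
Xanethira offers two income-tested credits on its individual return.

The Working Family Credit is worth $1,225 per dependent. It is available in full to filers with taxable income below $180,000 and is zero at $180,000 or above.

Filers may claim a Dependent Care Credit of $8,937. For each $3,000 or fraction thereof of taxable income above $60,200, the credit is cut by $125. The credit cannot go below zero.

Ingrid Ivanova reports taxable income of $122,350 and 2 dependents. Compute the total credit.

Working Family Credit: base = 2 × $1,225 = $2,450. $122,350 is below the $180,000 cutoff, so the full $2,450 applies.
Dependent Care Credit: income exceeds $60,200 by $62,150, which is 21 full-or-partial $3,000 increments; reduction = 21 × $125 = $2,625, leaving $6,312.
Total: $2,450 + $6,312 = $8,762.

$8,762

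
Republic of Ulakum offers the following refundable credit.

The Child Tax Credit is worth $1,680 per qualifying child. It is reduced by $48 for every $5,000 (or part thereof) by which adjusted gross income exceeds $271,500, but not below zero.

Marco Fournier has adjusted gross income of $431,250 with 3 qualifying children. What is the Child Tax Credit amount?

$3,504

Child Tax Credit: base = 3 × $1,680 = $5,040. income exceeds $271,500 by $159,750, which is 32 full-or-partial $5,000 increments; reduction = 32 × $48 = $1,536, leaving $3,504.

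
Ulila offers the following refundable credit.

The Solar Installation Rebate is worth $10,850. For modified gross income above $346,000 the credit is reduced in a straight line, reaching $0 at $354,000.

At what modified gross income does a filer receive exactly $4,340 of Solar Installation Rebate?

$4,340 is 4,340/10,850 of the full $10,850, so 6,510/10,850 of the $8,000 range has been used: income = $346,000 + $8,000 × 6,510/10,850 = $350,800.

$350,800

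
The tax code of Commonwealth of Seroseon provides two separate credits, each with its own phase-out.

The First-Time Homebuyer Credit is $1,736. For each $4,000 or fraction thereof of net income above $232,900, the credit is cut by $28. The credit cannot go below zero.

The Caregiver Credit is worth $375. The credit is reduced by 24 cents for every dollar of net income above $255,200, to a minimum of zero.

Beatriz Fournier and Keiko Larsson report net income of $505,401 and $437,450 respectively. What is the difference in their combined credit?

$280

Beatriz ($505,401): First-Time Homebuyer Credit: income exceeds $232,900 by $272,501 → 69 increments × $28 = $1,932 ≥ base, so the credit is $0. Caregiver Credit: 24% of the $250,201 excess over $255,200 is $60,048.24 ≥ base, so the credit is $0. total $0 + $0 = $0
Keiko ($437,450): First-Time Homebuyer Credit: income exceeds $232,900 by $204,550, which is 52 full-or-partial $4,000 increments; reduction = 52 × $28 = $1,456, leaving $280. Caregiver Credit: 24% of the $182,250 excess over $255,200 is $43,740 ≥ base, so the credit is $0. total $280 + $0 = $280
Difference: |$0 − $280| = $280.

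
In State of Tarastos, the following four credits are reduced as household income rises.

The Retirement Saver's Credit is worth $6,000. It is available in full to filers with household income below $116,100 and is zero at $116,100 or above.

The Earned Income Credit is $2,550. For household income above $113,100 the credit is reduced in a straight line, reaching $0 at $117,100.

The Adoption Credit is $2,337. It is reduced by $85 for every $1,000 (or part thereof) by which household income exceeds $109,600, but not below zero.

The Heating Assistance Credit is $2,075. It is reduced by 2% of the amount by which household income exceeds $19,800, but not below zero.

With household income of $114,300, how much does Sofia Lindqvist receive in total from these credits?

Retirement Saver's Credit: $114,300 is below the $116,100 cutoff, so the full $6,000 applies.
Earned Income Credit: $114,300 is $1,200 into a $4,000 phase-out range, leaving 2,800/4,000 of the credit: $2,550 × 2,800/4,000 = $1,785.
Adoption Credit: income exceeds $109,600 by $4,700, which is 5 full-or-partial $1,000 increments; reduction = 5 × $85 = $425, leaving $1,912.
Heating Assistance Credit: 2% of the $94,500 excess over $19,800 is $1,890; credit = $2,075 − $1,890 = $185.
Total: $6,000 + $1,785 + $1,912 + $185 = $9,882.

$9,882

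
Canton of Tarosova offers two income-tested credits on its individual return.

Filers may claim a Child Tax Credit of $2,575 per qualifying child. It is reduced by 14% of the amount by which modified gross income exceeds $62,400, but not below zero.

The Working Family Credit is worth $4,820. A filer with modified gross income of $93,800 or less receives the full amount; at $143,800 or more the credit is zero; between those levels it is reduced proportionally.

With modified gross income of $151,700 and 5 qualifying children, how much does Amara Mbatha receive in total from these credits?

Child Tax Credit: base = 5 × $2,575 = $12,875. 14% of the $89,300 excess over $62,400 is $12,502; credit = $12,875 − $12,502 = $373.
Working Family Credit: $151,700 is at or above $143,800, so the credit is $0.
Total: $373 + $0 = $373.

$373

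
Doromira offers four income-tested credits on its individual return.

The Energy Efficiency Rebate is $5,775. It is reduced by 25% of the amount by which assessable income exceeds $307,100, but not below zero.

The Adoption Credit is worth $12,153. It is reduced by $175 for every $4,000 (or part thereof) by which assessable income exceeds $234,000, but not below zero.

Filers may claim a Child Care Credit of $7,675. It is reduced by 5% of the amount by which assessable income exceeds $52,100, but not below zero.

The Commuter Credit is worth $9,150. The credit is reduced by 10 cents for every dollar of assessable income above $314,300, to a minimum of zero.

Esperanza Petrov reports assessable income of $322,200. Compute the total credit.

$18,488

Energy Efficiency Rebate: 25% of the $15,100 excess over $307,100 is $3,775; credit = $5,775 − $3,775 = $2,000.
Adoption Credit: income exceeds $234,000 by $88,200, which is 23 full-or-partial $4,000 increments; reduction = 23 × $175 = $4,025, leaving $8,128.
Child Care Credit: 5% of the $270,100 excess over $52,100 is $13,505 ≥ base, so the credit is $0.
Commuter Credit: 10% of the $7,900 excess over $314,300 is $790; credit = $9,150 − $790 = $8,360.
Total: $2,000 + $8,128 + $0 + $8,360 = $18,488.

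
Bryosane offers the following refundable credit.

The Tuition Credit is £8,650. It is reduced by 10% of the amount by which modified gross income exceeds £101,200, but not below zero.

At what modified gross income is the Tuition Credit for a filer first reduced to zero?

£187,700

The credit falls by 10% of each pound above £101,200, so it reaches zero when the excess is £8,650 / 10% = £86,500: income = £101,200 + £86,500 = £187,700.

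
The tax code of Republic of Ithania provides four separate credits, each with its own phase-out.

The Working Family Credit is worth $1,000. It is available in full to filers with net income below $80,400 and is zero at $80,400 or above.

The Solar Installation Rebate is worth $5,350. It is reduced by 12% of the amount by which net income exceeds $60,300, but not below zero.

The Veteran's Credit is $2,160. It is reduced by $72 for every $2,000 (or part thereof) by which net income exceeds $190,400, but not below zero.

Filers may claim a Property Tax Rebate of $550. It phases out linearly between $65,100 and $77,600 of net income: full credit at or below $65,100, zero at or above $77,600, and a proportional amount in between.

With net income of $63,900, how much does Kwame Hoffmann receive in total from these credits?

Working Family Credit: $63,900 is below the $80,400 cutoff, so the full $1,000 applies.
Solar Installation Rebate: 12% of the $3,600 excess over $60,300 is $432; credit = $5,350 − $432 = $4,918.
Veteran's Credit: $63,900 is at or below the $190,400 threshold, so the full $2,160 applies.
Property Tax Rebate: $63,900 is at or below the $65,100 threshold, so the full $550 applies.
Total: $1,000 + $4,918 + $2,160 + $550 = $8,628.

$8,628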